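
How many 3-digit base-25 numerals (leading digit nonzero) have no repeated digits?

First digit: 24 (nonzero). Second: 24 (not first). Third: 23, etc.
Total: 24 x 24 x 23.

Final answer: 13248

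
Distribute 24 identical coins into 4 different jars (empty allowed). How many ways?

Stars and bars: C(n+k-1, k-1) = C(27,3).

Final answer: C(27,3) = 2925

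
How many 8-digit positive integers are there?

These are the integers in [10^7, 10^8), so the count is 10^8 - 10^7 = 9 x 10^7.

Final answer: 90000000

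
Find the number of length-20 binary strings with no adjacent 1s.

A valid string ends in 0 (append to any length-(n-1) valid string) or in 01 (append to any length-(n-2) valid string), so a(n) = a(n-1) + a(n-2) with a(1)=2, a(2)=3.
Building up term by term: a(1)=2, a(2)=3, a(3)=5, a(4)=8, a(5)=13, a(6)=21, a(7)=34, a(8)=55, a(9)=89, a(10)=144, a(11)=233, a(12)=377, a(13)=610, a(14)=987, a(15)=1597, a(16)=2584, a(17)=4181, a(18)=6765, a(19)=10946, a(20)=17711.

Final answer: 17711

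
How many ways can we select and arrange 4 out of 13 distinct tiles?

P(13,4) = 13!/(13-4)! = 13!/9!.

Final answer: P(13,4) = 17160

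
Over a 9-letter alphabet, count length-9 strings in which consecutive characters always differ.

First character: 9 choices. Each subsequent: 8 choices (must differ from the previous one).
Total: 9 x 8^8.

Final answer: 9 x 8^{8} = 150994944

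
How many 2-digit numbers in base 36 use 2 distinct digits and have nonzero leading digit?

First digit: 35 (nonzero). Second: 35 (not first). Third: 34, etc.
Total: 35 x 35.

Final answer: 1225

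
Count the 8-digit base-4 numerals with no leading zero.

Leading digit: 3 options (nonzero). Other 7 digit(s): 4 options each.
Total: 3 x 4^7.

Final answer: 49152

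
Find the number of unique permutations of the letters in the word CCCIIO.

Letters (C:3, I:2, O:1). Total letters: 6.
Permutations = 6!/(3! x 2!).

Final answer: 60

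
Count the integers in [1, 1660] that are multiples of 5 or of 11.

Multiples of 5: 332. Multiples of 11: 150. Of both (lcm=55): 30.
By inclusion-exclusion: 332 + 150 - 30.

Final answer: 452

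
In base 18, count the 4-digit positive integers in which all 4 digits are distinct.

The leading digit has 17 choices (anything but zero); the next has 17 (anything but the first), then 16, and so on, one fewer each time.
Total: 17 x 17 x 16 x 15.

Final answer: 69360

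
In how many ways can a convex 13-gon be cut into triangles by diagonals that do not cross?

This is counted by the nth Catalan number C_n. Here n = 13 - 2 = 11.
C_n = C(2n,n)/(n+1), so C_{11} = C(22,11)/12 = 705432/12.

Final answer: C_{11} = 58786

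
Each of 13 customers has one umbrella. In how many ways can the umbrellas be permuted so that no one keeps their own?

Use the recurrence D(n) = (n-1)(D(n-1) + D(n-2)) with D(0)=1, D(1)=0.
D(2) = 1 x (0 + 1) = 1
D(3) = 2 x (1 + 0) = 2
D(4) = 3 x (2 + 1) = 9
D(5) = 4 x (9 + 2) = 44
D(6) = 5 x (44 + 9) = 265
D(7) = 6 x (265 + 44) = 1854
D(8) = 7 x (1854 + 265) = 14833
D(9) = 8 x (14833 + 1854) = 133496
D(10) = 9 x (133496 + 14833) = 1334961
D(11) = 10 x (1334961 + 133496) = 14684570
D(12) = 11 x (14684570 + 1334961) = 176214841
D(13) = 12 x (D(12) + D(11)) = 12 x (176214841 + 14684570)

Final answer: D(13) = 2290792932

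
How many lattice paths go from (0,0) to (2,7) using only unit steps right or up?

Each path has 2 right steps and 7 up steps in some order (9 steps total).
Choose which 7 of the 9 steps are up: C(9,7).

Final answer: C(9,7) = 36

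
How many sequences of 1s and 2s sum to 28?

Condition on the final move: it is a 1-step (f(n-1) ways to get there) or a 2-step (f(n-2) ways), so f(n) = f(n-1) + f(n-2), with f(1)=1, f(2)=2.
Computing successive values: f(1)=1, f(2)=2, f(3)=3, f(4)=5, f(5)=8, f(6)=13, f(7)=21, f(8)=34, f(9)=55, f(10)=89, f(11)=144, f(12)=233, f(13)=377, f(14)=610, f(15)=987, f(16)=1597, f(17)=2584, f(18)=4181, f(19)=6765, f(20)=10946, f(21)=17711, f(22)=28657, f(23)=46368, f(24)=75025, f(25)=121393, f(26)=196418, f(27)=317811, f(28)=514229.

Final answer: 514229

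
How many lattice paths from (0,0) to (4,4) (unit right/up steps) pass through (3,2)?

Paths (0,0)->(3,2): C(5,2) = 10.
Paths (3,2)->(4,4): C(3,2) = 3.
By multiplication principle: 10 x 3.

Final answer: 30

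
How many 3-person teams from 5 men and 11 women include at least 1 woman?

Sum over valid woman counts:
C(11,1)C(5,2) = 110
C(11,2)C(5,1) = 275
C(11,3)C(5,0) = 165
Total: 110 + 275 + 165.

Final answer: 550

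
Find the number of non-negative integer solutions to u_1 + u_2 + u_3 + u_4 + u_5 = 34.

Stars and bars with 34 stars and 4 bars:
C(34+5-1, 5-1) = C(38,4).

Final answer: C(38,4) = 73815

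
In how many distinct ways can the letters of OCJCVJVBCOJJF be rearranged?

Letters (B:1, C:3, F:1, J:4, O:2, V:2). Total letters: 13.
Permutations = 13!/(4! x 3! x 2! x 2!).

Final answer: 10810800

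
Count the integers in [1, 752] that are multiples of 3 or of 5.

Multiples of 3: 250. Multiples of 5: 150. Of both (lcm=15): 50.
By inclusion-exclusion: 250 + 150 - 50.

Final answer: 350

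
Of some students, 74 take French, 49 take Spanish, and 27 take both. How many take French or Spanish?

|A union B| = |A| + |B| - |A intersect B| = 74 + 49 - 27.

Final answer: 96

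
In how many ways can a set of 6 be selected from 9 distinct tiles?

C(9,6) = 9!/(6! x (9-6)!).

Final answer: C(9,6) = 84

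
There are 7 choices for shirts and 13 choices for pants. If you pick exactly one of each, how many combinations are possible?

By the multiplication principle: 7 x 13.

Final answer: 91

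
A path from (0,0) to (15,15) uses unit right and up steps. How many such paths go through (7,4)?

Paths (0,0)->(7,4): C(11,4) = 330.
Paths (7,4)->(15,15): C(19,11) = 75582.
By multiplication principle: 330 x 75582.

Final answer: 24942060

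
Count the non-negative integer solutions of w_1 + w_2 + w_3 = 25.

Stars and bars with 25 stars and 2 bars:
C(25+3-1, 3-1) = C(27,2).

Final answer: C(27,2) = 351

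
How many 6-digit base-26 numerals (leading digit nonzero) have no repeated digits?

First digit: 25 (nonzero). Second: 25 (not first). Third: 24, etc.
Total: 25 x 25 x 24 x 23 x 22 x 21.

Final answer: 159390000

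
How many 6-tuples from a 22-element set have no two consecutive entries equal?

Let g(n) count such strings. g(1) = 22, and each valid string of length n-1 extends in 21 ways (any symbol but the last), so g(n) = 21 g(n-1).
Total: g(6) = 22 x 21^5.

Final answer: 22 x 21^{5} = 89850222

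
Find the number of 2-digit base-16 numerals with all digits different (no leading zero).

First digit: 15 (nonzero). Second: 15 (not first). Third: 14, etc.
Total: 15 x 15.

Final answer: 225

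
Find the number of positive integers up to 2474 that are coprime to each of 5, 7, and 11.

|div by 5|=494, |div by 7|=353, |div by 11|=224.
|div by 5&7|=70, |div by 5&11|=44, |div by 7&11|=32, |div by all|=6.
By inclusion-exclusion, divisible by at least one: 494+353+224-70-44-32+6 = 931.
Not divisible by any: 2474 - 931.

Final answer: 1543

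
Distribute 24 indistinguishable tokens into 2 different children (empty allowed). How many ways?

Stars and bars: C(n+k-1, k-1) = C(25,1).

Final answer: C(25,1) = 25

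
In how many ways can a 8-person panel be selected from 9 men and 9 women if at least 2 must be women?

Sum over valid woman counts:
C(9,2)C(9,6) = 3024
C(9,3)C(9,5) = 10584
C(9,4)C(9,4) = 15876
C(9,5)C(9,3) = 10584
C(9,6)C(9,2) = 3024
C(9,7)C(9,1) = 324
C(9,8)C(9,0) = 9
Total: 3024 + 10584 + 15876 + 10584 + 3024 + 324 + 9.

Final answer: 43425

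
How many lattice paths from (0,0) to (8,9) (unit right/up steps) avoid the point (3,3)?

Total paths to (8,9): C(17,9) = 24310.
Paths through (3,3): C(6,3) x C(11,6) = 9240.
Avoiding (3,3): 24310 - 9240.

Final answer: 15070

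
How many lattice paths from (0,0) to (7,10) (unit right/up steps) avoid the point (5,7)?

Total paths to (7,10): C(17,10) = 19448.
Paths through (5,7): C(12,7) x C(5,3) = 7920.
Avoiding (5,7): 19448 - 7920.

Final answer: 11528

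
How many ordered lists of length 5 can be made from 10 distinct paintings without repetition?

P(10,5) = 10!/(10-5)! = 10!/5!.

Final answer: P(10,5) = 30240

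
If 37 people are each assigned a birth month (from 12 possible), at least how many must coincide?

There are 12 possible values for birth month. With 37 people and 12 categories, by pigeonhole: ceiling(37/12).

Final answer: 4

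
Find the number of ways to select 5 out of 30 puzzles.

C(30,5) = 30!/(5! x 25!).

Final answer: \binom{30}{5} = 142506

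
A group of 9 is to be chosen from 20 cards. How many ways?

C(20,9) = 20!/(9! x 11!).

Final answer: \binom{20}{9} = 167960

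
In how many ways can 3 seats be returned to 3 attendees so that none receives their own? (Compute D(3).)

Use the recurrence D(n) = (n-1)(D(n-1) + D(n-2)) with D(0)=1, D(1)=0.
D(2) = 1 x (0 + 1) = 1
D(3) = 2 x (D(2) + D(1)) = 2 x (1 + 0)

Final answer: D(3) = 2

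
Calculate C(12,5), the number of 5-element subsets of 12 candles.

C(12,5) = 12!/(5! x (12-5)!).

Final answer: C(12,5) = 792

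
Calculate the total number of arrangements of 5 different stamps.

The number of ways to arrange 5 distinct objects is 5!.

Final answer: 5! = 120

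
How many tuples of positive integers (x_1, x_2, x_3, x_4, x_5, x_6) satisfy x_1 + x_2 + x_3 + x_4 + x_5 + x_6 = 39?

Substitute x'_i = x_i - 1 (so x'_i >= 0). Then sum x'_i = 39 - 6 = 33.
Stars and bars: C(33+6-1, 6-1) = C(38,5).

Final answer: C(38,5) = 501942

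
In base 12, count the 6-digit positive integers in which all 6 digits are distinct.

First digit: 11 (nonzero). Second: 11 (not first). Third: 10, etc.
Total: 11 x 11 x 10 x 9 x 8 x 7.

Final answer: 609840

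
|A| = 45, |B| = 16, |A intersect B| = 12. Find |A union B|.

|A union B| = |A| + |B| - |A intersect B| = 45 + 16 - 12.

Final answer: 49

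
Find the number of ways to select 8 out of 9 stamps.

C(9,8) = 9!/(8! x 1!).

Final answer: \binom{9}{8} = 9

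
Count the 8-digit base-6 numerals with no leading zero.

Leading digit: 5 options (nonzero). Other 7 digit(s): 6 options each.
Total: 5 x 6^7.

Final answer: 1399680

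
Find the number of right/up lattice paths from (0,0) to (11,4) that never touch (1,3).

Total paths to (11,4): C(15,4) = 1365.
Paths through (1,3): C(4,3) x C(11,1) = 44.
Avoiding (1,3): 1365 - 44.

Final answer: 1321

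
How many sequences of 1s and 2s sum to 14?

Let f(n) count the ways. The last step is size 1 or 2, so f(n) = f(n-1) + f(n-2) with f(1)=1, f(2)=2.
Iterating the recurrence: f(1)=1, f(2)=2, f(3)=3, f(4)=5, f(5)=8, f(6)=13, f(7)=21, f(8)=34, f(9)=55, f(10)=89, f(11)=144, f(12)=233, f(13)=377, f(14)=610.

Final answer: 610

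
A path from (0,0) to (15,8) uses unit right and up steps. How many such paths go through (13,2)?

Paths (0,0)->(13,2): C(15,2) = 105.
Paths (13,2)->(15,8): C(8,6) = 28.
By multiplication principle: 105 x 28.

Final answer: 2940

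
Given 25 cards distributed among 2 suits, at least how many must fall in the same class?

By pigeonhole with 25 objects and 2 categories: ceiling(25/2).

Final answer: 13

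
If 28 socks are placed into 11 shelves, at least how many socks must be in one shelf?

By the pigeonhole principle: ceiling(28/11).

Final answer: 3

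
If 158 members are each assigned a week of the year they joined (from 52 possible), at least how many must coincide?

There are 52 possible values for week of the year they joined. With 158 members and 52 categories, by pigeonhole: ceiling(158/52).

Final answer: 4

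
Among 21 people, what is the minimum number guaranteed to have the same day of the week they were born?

There are 7 possible values for day of the week they were born. With 21 people and 7 categories, by pigeonhole: ceiling(21/7).

Final answer: 3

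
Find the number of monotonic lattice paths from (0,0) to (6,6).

Each path has 6 right steps and 6 up steps in some order (12 steps total).
Choose which 6 of the 12 steps are up: C(12,6).

Final answer: C(12,6) = 924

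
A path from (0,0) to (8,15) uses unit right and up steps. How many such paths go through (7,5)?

Paths (0,0)->(7,5): C(12,5) = 792.
Paths (7,5)->(8,15): C(11,10) = 11.
By multiplication principle: 792 x 11.

Final answer: 8712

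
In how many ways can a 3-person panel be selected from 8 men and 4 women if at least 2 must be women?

Sum over valid woman counts:
C(4,2)C(8,1) = 48
C(4,3)C(8,0) = 4
Total: 48 + 4.

Final answer: 52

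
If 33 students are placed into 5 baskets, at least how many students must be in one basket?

By the pigeonhole principle: ceiling(33/5).

Final answer: 7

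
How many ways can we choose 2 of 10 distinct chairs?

C(10,2) = 10!/(2! x (10-2)!).

Final answer: C(10,2) = 45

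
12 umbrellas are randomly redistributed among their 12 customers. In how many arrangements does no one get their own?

Use the recurrence D(n) = (n-1)(D(n-1) + D(n-2)) with D(0)=1, D(1)=0.
D(2) = 1 x (0 + 1) = 1
D(3) = 2 x (1 + 0) = 2
D(4) = 3 x (2 + 1) = 9
D(5) = 4 x (9 + 2) = 44
D(6) = 5 x (44 + 9) = 265
D(7) = 6 x (265 + 44) = 1854
D(8) = 7 x (1854 + 265) = 14833
D(9) = 8 x (14833 + 1854) = 133496
D(10) = 9 x (133496 + 14833) = 1334961
D(11) = 10 x (1334961 + 133496) = 14684570
D(12) = 11 x (D(11) + D(10)) = 11 x (14684570 + 1334961)

Final answer: D(12) = 176214841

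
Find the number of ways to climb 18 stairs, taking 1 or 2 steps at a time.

Let f(n) be the number of climbs. Removing the last move (1 or 2 steps) gives f(n) = f(n-1) + f(n-2); base cases f(1)=1, f(2)=2.
Iterating the recurrence: f(1)=1, f(2)=2, f(3)=3, f(4)=5, f(5)=8, f(6)=13, f(7)=21, f(8)=34, f(9)=55, f(10)=89, f(11)=144, f(12)=233, f(13)=377, f(14)=610, f(15)=987, f(16)=1597, f(17)=2584, f(18)=4181.

Final answer: 4181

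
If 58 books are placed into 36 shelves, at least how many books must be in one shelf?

By the pigeonhole principle: ceiling(58/36).

Final answer: 2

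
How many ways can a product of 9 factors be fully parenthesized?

This is a standard Catalan-number count: the answer is C_n. Here n = 9 - 1 = 8.
C_n = C(2n,n) - C(2n,n+1), so C_{8} = C(16,8) - C(16,9) = 12870 - 11440.

Final answer: C_{8} = 1430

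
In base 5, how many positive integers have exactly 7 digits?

In base 5, the leading digit has 4 choices (1..4); each of the remaining 6 digits has 5 choices.
Total: 4 x 5^6.

Final answer: 62500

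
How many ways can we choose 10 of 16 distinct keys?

C(16,10) = 16!/(10! x 6!).

Final answer: \binom{16}{10} = 8008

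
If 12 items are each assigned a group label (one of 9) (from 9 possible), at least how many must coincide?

There are 9 possible values for group label (one of 9). With 12 items and 9 categories, by pigeonhole: ceiling(12/9).

Final answer: 2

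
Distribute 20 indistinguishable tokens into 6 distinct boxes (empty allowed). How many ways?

Stars and bars: C(n+k-1, k-1) = C(25,5).

Final answer: C(25,5) = 53130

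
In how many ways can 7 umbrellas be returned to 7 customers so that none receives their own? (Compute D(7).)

Derangements satisfy D(n) = (n-1)(D(n-1) + D(n-2)), starting from D(0)=1, D(1)=0.
D(2) = 1 x (0 + 1) = 1
D(3) = 2 x (1 + 0) = 2
D(4) = 3 x (2 + 1) = 9
D(5) = 4 x (9 + 2) = 44
D(6) = 5 x (44 + 9) = 265
D(7) = 6 x (D(6) + D(5)) = 6 x (265 + 44)

Final answer: D(7) = 1854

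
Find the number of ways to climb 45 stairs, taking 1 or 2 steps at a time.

Condition on the final move: it is a 1-step (f(n-1) ways to get there) or a 2-step (f(n-2) ways), so f(n) = f(n-1) + f(n-2), with f(1)=1, f(2)=2.
Building up term by term: f(1)=1, f(2)=2, f(3)=3, f(4)=5, f(5)=8, f(6)=13, f(7)=21, f(8)=34, f(9)=55, f(10)=89, f(11)=144, f(12)=233, f(13)=377, f(14)=610, f(15)=987, f(16)=1597, f(17)=2584, f(18)=4181, f(19)=6765, f(20)=10946, f(21)=17711, f(22)=28657, f(23)=46368, f(24)=75025, f(25)=121393, f(26)=196418, f(27)=317811, f(28)=514229, f(29)=832040, f(30)=1346269, f(31)=2178309, f(32)=3524578, f(33)=5702887, f(34)=9227465, f(35)=14930352, f(36)=24157817, f(37)=39088169, f(38)=63245986, f(39)=102334155, f(40)=165580141, f(41)=267914296, f(42)=433494437, f(43)=701408733, f(44)=1134903170, f(45)=1836311903.

Final answer: 1836311903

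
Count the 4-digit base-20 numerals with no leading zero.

These are the integers in [20^3, 20^4), so the count is 20^4 - 20^3 = 19 x 20^3.

Final answer: 152000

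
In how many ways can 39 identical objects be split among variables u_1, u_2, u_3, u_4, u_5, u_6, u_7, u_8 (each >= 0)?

Stars and bars with 39 stars and 7 bars:
C(39+8-1, 8-1) = C(46,7).

Final answer: C(46,7) = 53524680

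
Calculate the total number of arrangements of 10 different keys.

The number of ways to arrange 10 distinct objects is 10!.

Final answer: 10! = 3628800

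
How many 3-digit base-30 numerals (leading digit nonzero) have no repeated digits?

The leading digit has 29 choices (anything but zero); the next has 29 (anything but the first), then 28, and so on, one fewer each time.
Total: 29 x 29 x 28.

Final answer: 23548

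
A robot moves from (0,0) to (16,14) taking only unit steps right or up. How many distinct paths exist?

Each path has 16 right steps and 14 up steps in some order (30 steps total).
Choose which 14 of the 30 steps are up: C(30,14).

Final answer: C(30,14) = 145422675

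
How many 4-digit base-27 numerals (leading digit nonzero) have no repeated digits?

The leading digit has 26 choices (anything but zero); the next has 26 (anything but the first), then 25, and so on, one fewer each time.
Total: 26 x 26 x 25 x 24.

Final answer: 405600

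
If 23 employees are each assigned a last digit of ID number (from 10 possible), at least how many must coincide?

There are 10 possible values for last digit of ID number. With 23 employees and 10 categories, by pigeonhole: ceiling(23/10).

Final answer: 3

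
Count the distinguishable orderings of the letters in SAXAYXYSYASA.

Letters (A:4, S:3, X:2, Y:3). Total letters: 12.
Permutations = 12!/(4! x 3! x 3! x 2!).

Final answer: 277200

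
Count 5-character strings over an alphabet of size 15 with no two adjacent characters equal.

First character: 15 choices. Each subsequent: 14 choices (must differ from the previous one).
Total: 15 x 14^4.

Final answer: 15 x 14^{4} = 576240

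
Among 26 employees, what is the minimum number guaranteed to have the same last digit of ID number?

There are 10 possible values for last digit of ID number. With 26 employees and 10 categories, by pigeonhole: ceiling(26/10).

Final answer: 3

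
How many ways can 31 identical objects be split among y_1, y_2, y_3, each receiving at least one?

Substitute y'_i = y_i - 1 (so y'_i >= 0). Then sum y'_i = 31 - 3 = 28.
Stars and bars: C(28+3-1, 3-1) = C(30,2).

Final answer: C(30,2) = 435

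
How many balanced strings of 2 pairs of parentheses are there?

This is a standard Catalan-number count: the answer is C_n. Here n = 2 (pairs).
C_n = C(2n,n)/(n+1), so C_{2} = C(4,2)/3 = 6/3.

Final answer: C_{2} = 2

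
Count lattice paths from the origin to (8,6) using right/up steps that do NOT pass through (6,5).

Total paths to (8,6): C(14,6) = 3003.
Paths through (6,5): C(11,5) x C(3,1) = 1386.
Avoiding (6,5): 3003 - 1386.

Final answer: 1617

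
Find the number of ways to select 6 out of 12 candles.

C(12,6) = 12!/(6! x (12-6)!).

Final answer: C(12,6) = 924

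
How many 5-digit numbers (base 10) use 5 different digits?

First digit: 9 (not 0). Second: 9 (not first). Third: 8, etc.
Total: 9 x 9 x 8 x 7 x 6.

Final answer: 27216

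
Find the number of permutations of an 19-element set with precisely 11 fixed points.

Choose which 11 elements are fixed: C(19,11) = 75582.
Derange the remaining 8 using D(j) = (j-1)(D(j-1) + D(j-2)), D(0)=1, D(1)=0: D(2)=1, D(3)=2, D(4)=9, D(5)=44, D(6)=265, D(7)=1854, D(8)=14833.
Total: 75582 x 14833.

Final answer: C(19,11) D(8) = 1121107806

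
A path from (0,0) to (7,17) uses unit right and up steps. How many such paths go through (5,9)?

Paths (0,0)->(5,9): C(14,9) = 2002.
Paths (5,9)->(7,17): C(10,8) = 45.
By multiplication principle: 2002 x 45.

Final answer: 90090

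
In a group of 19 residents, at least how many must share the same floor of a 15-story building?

There are 15 possible values for floor of a 15-story building. With 19 residents and 15 categories, by pigeonhole: ceiling(19/15).

Final answer: 2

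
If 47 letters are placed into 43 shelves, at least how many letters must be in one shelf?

By the pigeonhole principle: ceiling(47/43).

Final answer: 2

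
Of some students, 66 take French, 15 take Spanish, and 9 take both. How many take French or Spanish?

|A union B| = |A| + |B| - |A intersect B| = 66 + 15 - 9.

Final answer: 72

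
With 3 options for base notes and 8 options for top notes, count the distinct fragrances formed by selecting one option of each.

By the multiplication principle: 3 x 8.

Final answer: 24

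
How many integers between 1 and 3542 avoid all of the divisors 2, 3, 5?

|div by 2|=1771, |div by 3|=1180, |div by 5|=708.
|div by 2&3|=590, |div by 2&5|=354, |div by 3&5|=236, |div by all|=118.
By inclusion-exclusion, divisible by at least one: 1771+1180+708-590-354-236+118 = 2597.
Not divisible by any: 3542 - 2597.

Final answer: 945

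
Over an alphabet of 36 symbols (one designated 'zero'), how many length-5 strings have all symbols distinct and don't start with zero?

First digit: 35 (nonzero). Second: 35 (not first). Third: 34, etc.
Total: 35 x 35 x 34 x 33 x 32.

Final answer: 43982400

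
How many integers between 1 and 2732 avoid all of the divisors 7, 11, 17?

|div by 7|=390, |div by 11|=248, |div by 17|=160.
|div by 7&11|=35, |div by 7&17|=22, |div by 11&17|=14, |div by all|=2.
By inclusion-exclusion, divisible by at least one: 390+248+160-35-22-14+2 = 729.
Not divisible by any: 2732 - 729.

Final answer: 2003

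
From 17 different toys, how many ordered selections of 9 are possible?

P(17,9) = 17!/(17-9)! = 17!/8!.

Final answer: P(17,9) = 8821612800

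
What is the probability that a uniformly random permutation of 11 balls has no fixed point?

D(n) = (n-1)(D(n-1) + D(n-2)), D(0)=1, D(1)=0.
Building up: D(2)=1, D(3)=2, D(4)=9, D(5)=44, D(6)=265, D(7)=1854, D(8)=14833, D(9)=133496, D(10)=1334961, D(11)=14684570.
Total arrangements: 11! = 39916800.
Probability = D(11)/11! = 1468457/3991680.

Final answer: D(11)/11! = 14684570/39916800 = 0.367879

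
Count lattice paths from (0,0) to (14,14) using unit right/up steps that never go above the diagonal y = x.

Total monotonic paths to (14,14): C(28,14) = 40116600.
By the reflection principle, paths that go above the diagonal number C(28,15) = 37442160.
Valid Dyck paths: 40116600 - 37442160.
(This is the Catalan number C_{14}.)

Final answer: C_{14} = 2674440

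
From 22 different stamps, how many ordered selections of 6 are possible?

P(22,6) = 22!/(22-6)! = 22!/16!.

Final answer: P(22,6) = 53721360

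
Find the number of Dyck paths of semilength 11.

Total monotonic paths to (11,11): C(22,11) = 705432.
By the reflection principle, paths that go above the diagonal number C(22,12) = 646646.
Valid Dyck paths: 705432 - 646646.
(Equivalently, C_{11} = C(22,11)/12 = 705432/12.)

Final answer: C_{11} = 58786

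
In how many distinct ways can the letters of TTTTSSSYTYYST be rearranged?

Letters (S:4, T:6, Y:3). Total letters: 13.
Permutations = 13!/(6! x 4! x 3!).

Final answer: 60060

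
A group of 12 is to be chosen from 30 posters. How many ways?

C(30,12) = 30!/(12! x 18!).

Final answer: \binom{30}{12} = 86493225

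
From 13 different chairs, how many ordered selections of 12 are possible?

P(13,12) = 13!/(13-12)! = 13!/1!.

Final answer: P(13,12) = 6227020800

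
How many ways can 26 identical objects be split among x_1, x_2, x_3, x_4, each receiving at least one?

Substitute x'_i = x_i - 1 (so x'_i >= 0). Then sum x'_i = 26 - 4 = 22.
Stars and bars: C(22+4-1, 4-1) = C(25,3).

Final answer: C(25,3) = 2300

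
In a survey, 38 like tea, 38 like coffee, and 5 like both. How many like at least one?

|A union B| = |A| + |B| - |A intersect B| = 38 + 38 - 5.

Final answer: 71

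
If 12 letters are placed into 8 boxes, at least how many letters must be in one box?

By the pigeonhole principle: ceiling(12/8).

Final answer: 2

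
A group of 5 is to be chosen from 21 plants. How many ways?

C(21,5) = 21!/(5! x (21-5)!).

Final answer: C(21,5) = 20349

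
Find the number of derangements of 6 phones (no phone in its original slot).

Use the recurrence D(n) = (n-1)(D(n-1) + D(n-2)) with D(0)=1, D(1)=0.
D(2) = 1 x (0 + 1) = 1
D(3) = 2 x (1 + 0) = 2
D(4) = 3 x (2 + 1) = 9
D(5) = 4 x (9 + 2) = 44
D(6) = 5 x (D(5) + D(4)) = 5 x (44 + 9)

Final answer: D(6) = 265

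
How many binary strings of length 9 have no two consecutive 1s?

Let a(n) count valid strings. If the last bit is 0 the prefix is any valid string of length n-1; if it is 1 the string must end in 01 with a valid prefix of length n-2. So a(n) = a(n-1) + a(n-2), a(1)=2, a(2)=3.
Computing successive values: a(1)=2, a(2)=3, a(3)=5, a(4)=8, a(5)=13, a(6)=21, a(7)=34, a(8)=55, a(9)=89.

Final answer: 89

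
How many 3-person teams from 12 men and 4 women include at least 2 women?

Sum over valid woman counts:
C(4,2)C(12,1) = 72
C(4,3)C(12,0) = 4
Total: 72 + 4.

Final answer: 76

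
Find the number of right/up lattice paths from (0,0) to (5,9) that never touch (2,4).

Total paths to (5,9): C(14,9) = 2002.
Paths through (2,4): C(6,4) x C(8,5) = 840.
Avoiding (2,4): 2002 - 840.

Final answer: 1162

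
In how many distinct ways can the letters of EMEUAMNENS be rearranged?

Letters (A:1, E:3, M:2, N:2, S:1, U:1). Total letters: 10.
Permutations = 10!/(3! x 2! x 2!).

Final answer: 151200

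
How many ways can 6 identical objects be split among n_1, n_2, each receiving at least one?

Substitute n'_i = n_i - 1 (so n'_i >= 0). Then sum n'_i = 6 - 2 = 4.
Stars and bars: C(4+2-1, 2-1) = C(5,1).

Final answer: C(5,1) = 5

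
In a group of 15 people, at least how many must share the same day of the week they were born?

There are 7 possible values for day of the week they were born. With 15 people and 7 categories, by pigeonhole: ceiling(15/7).

Final answer: 3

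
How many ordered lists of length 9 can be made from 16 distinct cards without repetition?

P(16,9) = 16!/(16-9)! = 16!/7!.

Final answer: P(16,9) = 4151347200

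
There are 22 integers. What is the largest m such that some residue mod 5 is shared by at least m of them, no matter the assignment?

There are 5 possible values for residue mod 5. With 22 integers and 5 categories, by pigeonhole: ceiling(22/5).

Final answer: 5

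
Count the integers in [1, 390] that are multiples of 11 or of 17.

Multiples of 11: 35. Multiples of 17: 22. Of both (lcm=187): 2.
By inclusion-exclusion: 35 + 22 - 2.

Final answer: 55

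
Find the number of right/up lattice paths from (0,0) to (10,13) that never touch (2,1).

Total paths to (10,13): C(23,13) = 1144066.
Paths through (2,1): C(3,1) x C(20,12) = 377910.
Avoiding (2,1): 1144066 - 377910.

Final answer: 766156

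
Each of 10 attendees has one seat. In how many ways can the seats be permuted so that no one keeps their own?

Derangements satisfy D(n) = (n-1)(D(n-1) + D(n-2)), starting from D(0)=1, D(1)=0.
D(2) = 1 x (0 + 1) = 1
D(3) = 2 x (1 + 0) = 2
D(4) = 3 x (2 + 1) = 9
D(5) = 4 x (9 + 2) = 44
D(6) = 5 x (44 + 9) = 265
D(7) = 6 x (265 + 44) = 1854
D(8) = 7 x (1854 + 265) = 14833
D(9) = 8 x (14833 + 1854) = 133496
D(10) = 9 x (D(9) + D(8)) = 9 x (133496 + 14833)

Final answer: D(10) = 1334961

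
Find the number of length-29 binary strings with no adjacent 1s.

A valid string ends in 0 (append to any length-(n-1) valid string) or in 01 (append to any length-(n-2) valid string), so a(n) = a(n-1) + a(n-2) with a(1)=2, a(2)=3.
Building up term by term: a(1)=2, a(2)=3, a(3)=5, a(4)=8, a(5)=13, a(6)=21, a(7)=34, a(8)=55, a(9)=89, a(10)=144, a(11)=233, a(12)=377, a(13)=610, a(14)=987, a(15)=1597, a(16)=2584, a(17)=4181, a(18)=6765, a(19)=10946, a(20)=17711, a(21)=28657, a(22)=46368, a(23)=75025, a(24)=121393, a(25)=196418, a(26)=317811, a(27)=514229, a(28)=832040, a(29)=1346269.

Final answer: 1346269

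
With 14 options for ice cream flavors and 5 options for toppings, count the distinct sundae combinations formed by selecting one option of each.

By the multiplication principle: 14 x 5.

Final answer: 70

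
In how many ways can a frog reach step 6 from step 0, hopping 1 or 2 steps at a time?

Condition on the final move: it is a 1-step (f(n-1) ways to get there) or a 2-step (f(n-2) ways), so f(n) = f(n-1) + f(n-2), with f(1)=1, f(2)=2.
Building up term by term: f(1)=1, f(2)=2, f(3)=3, f(4)=5, f(5)=8, f(6)=13.

Final answer: 13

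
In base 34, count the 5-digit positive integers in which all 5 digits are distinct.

First digit: 33 (nonzero). Second: 33 (not first). Third: 32, etc.
Total: 33 x 33 x 32 x 31 x 30.

Final answer: 32408640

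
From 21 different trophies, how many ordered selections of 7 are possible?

P(21,7) = 21!/(21-7)! = 21!/14!.

Final answer: P(21,7) = 586051200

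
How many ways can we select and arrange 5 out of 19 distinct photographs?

P(19,5) = 19!/(19-5)! = 19!/14!.

Final answer: P(19,5) = 1395360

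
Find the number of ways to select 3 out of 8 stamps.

C(8,3) = 8!/(3! x 5!).

Final answer: \binom{8}{3} = 56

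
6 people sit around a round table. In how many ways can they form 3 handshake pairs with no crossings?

The structures are counted by the Catalan number C_n. Here n = 6/2 = 3.
C_n = C(2n,n) - C(2n,n+1), so C_{3} = C(6,3) - C(6,4) = 20 - 15.

Final answer: C_{3} = 5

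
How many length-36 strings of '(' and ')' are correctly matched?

This is a standard Catalan-number count: the answer is C_n. Here n = 18 (pairs).
C_n = C(2n,n) - C(2n,n+1), so C_{18} = C(36,18) - C(36,19) = 9075135300 - 8597496600.

Final answer: C_{18} = 477638700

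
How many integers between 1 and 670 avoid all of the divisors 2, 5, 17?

|div by 2|=335, |div by 5|=134, |div by 17|=39.
|div by 2&5|=67, |div by 2&17|=19, |div by 5&17|=7, |div by all|=3.
By inclusion-exclusion, divisible by at least one: 335+134+39-67-19-7+3 = 418.
Not divisible by any: 670 - 418.

Final answer: 252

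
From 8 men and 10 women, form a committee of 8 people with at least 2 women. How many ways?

Sum over valid woman counts:
C(10,2)C(8,6) = 1260
C(10,3)C(8,5) = 6720
C(10,4)C(8,4) = 14700
C(10,5)C(8,3) = 14112
C(10,6)C(8,2) = 5880
C(10,7)C(8,1) = 960
C(10,8)C(8,0) = 45
Total: 1260 + 6720 + 14700 + 14112 + 5880 + 960 + 45.

Final answer: 43677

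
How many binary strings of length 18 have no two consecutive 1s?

Classify by the final bit: ...0 gives a(n-1) strings, ...01 gives a(n-2) strings. Thus a(n) = a(n-1) + a(n-2) with a(1)=2, a(2)=3.
Iterating the recurrence: a(1)=2, a(2)=3, a(3)=5, a(4)=8, a(5)=13, a(6)=21, a(7)=34, a(8)=55, a(9)=89, a(10)=144, a(11)=233, a(12)=377, a(13)=610, a(14)=987, a(15)=1597, a(16)=2584, a(17)=4181, a(18)=6765.

Final answer: 6765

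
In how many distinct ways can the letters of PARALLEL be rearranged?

Letters (A:2, E:1, L:3, P:1, R:1). Total letters: 8.
Permutations = 8!/(3! x 2!).

Final answer: 3360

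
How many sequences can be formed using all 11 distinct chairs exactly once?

The number of ways to arrange 11 distinct objects is 11!.

Final answer: 11! = 39916800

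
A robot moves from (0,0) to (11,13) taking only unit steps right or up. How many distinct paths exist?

Each path has 11 right steps and 13 up steps in some order (24 steps total).
Choose which 13 of the 24 steps are up: C(24,13).

Final answer: C(24,13) = 2496144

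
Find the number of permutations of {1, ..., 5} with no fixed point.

D(n) = (n-1)(D(n-1) + D(n-2)), D(0)=1, D(1)=0.
D(2) = 1 x (0 + 1) = 1
D(3) = 2 x (1 + 0) = 2
D(4) = 3 x (2 + 1) = 9
D(5) = 4 x (D(4) + D(3)) = 4 x (9 + 2)

Final answer: D(5) = 44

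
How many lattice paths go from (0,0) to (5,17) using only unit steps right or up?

Each path has 5 right steps and 17 up steps in some order (22 steps total).
Choose which 17 of the 22 steps are up: C(22,17).

Final answer: C(22,17) = 26334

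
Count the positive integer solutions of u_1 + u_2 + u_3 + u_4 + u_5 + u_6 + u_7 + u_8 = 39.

Substitute u'_i = u_i - 1 (so u'_i >= 0). Then sum u'_i = 39 - 8 = 31.
Stars and bars: C(31+8-1, 8-1) = C(38,7).

Final answer: C(38,7) = 12620256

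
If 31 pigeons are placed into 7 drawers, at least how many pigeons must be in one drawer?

By the pigeonhole principle: ceiling(31/7).

Final answer: 5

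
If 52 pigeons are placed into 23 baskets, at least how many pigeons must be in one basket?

By the pigeonhole principle: ceiling(52/23).

Final answer: 3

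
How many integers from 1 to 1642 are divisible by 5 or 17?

Multiples of 5: 328. Multiples of 17: 96. Of both (lcm=85): 19.
By inclusion-exclusion: 328 + 96 - 19.

Final answer: 405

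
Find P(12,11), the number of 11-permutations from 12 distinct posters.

P(12,11) = 12!/(12-11)! = 12!/1!.

Final answer: P(12,11) = 479001600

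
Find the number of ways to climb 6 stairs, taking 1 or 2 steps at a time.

Let f(n) count the ways. The last step is size 1 or 2, so f(n) = f(n-1) + f(n-2) with f(1)=1, f(2)=2.
Computing successive values: f(1)=1, f(2)=2, f(3)=3, f(4)=5, f(5)=8, f(6)=13.

Final answer: 13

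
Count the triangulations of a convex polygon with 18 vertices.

The structures are counted by the Catalan number C_n. Here n = 18 - 2 = 16.
Using C_0 = 1 and C_(k+1) = C_k x 2(2k+1)/(k+2), build up term by term: C_1=1, C_2=2, C_3=5, C_4=14, C_5=42, C_6=132, C_7=429, C_8=1430, C_9=4862, C_10=16796, C_11=58786, C_12=208012, C_13=742900, C_14=2674440, C_15=9694845, C_16=35357670.

Final answer: C_{16} = 35357670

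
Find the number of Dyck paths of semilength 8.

Total monotonic paths to (8,8): C(16,8) = 12870.
By the reflection principle, paths that go above the diagonal number C(16,9) = 11440.
Valid Dyck paths: 12870 - 11440.
(Equivalently, C_{8} = C(16,8)/9 = 12870/9.)

Final answer: C_{8} = 1430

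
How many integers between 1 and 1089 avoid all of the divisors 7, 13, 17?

|div by 7|=155, |div by 13|=83, |div by 17|=64.
|div by 7&13|=11, |div by 7&17|=9, |div by 13&17|=4, |div by all|=0.
By inclusion-exclusion, divisible by at least one: 155+83+64-11-9-4+0 = 278.
Not divisible by any: 1089 - 278.

Final answer: 811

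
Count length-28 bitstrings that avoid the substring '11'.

Let a(n) count valid strings. If the last bit is 0 the prefix is any valid string of length n-1; if it is 1 the string must end in 01 with a valid prefix of length n-2. So a(n) = a(n-1) + a(n-2), a(1)=2, a(2)=3.
Building up term by term: a(1)=2, a(2)=3, a(3)=5, a(4)=8, a(5)=13, a(6)=21, a(7)=34, a(8)=55, a(9)=89, a(10)=144, a(11)=233, a(12)=377, a(13)=610, a(14)=987, a(15)=1597, a(16)=2584, a(17)=4181, a(18)=6765, a(19)=10946, a(20)=17711, a(21)=28657, a(22)=46368, a(23)=75025, a(24)=121393, a(25)=196418, a(26)=317811, a(27)=514229, a(28)=832040.

Final answer: 832040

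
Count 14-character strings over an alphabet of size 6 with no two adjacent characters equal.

Let g(n) count such strings. g(1) = 6, and each valid string of length n-1 extends in 5 ways (any symbol but the last), so g(n) = 5 g(n-1).
Total: g(14) = 6 x 5^13.

Final answer: 6 x 5^{13} = 7324218750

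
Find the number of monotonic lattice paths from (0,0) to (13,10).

Each path has 13 right steps and 10 up steps in some order (23 steps total).
Choose which 10 of the 23 steps are up: C(23,10).

Final answer: C(23,10) = 1144066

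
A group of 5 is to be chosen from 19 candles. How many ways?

C(19,5) = 19!/(5! x 14!).

Final answer: \binom{19}{5} = 11628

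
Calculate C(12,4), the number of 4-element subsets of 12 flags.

C(12,4) = 12!/(4! x (12-4)!).

Final answer: C(12,4) = 495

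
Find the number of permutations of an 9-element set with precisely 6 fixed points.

Choose which 6 elements are fixed: C(9,6) = 84.
Derange the remaining 3 using D(j) = (j-1)(D(j-1) + D(j-2)), D(0)=1, D(1)=0: D(2)=1, D(3)=2.
Total: 84 x 2.

Final answer: C(9,6) D(3) = 168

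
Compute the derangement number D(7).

D(n) = (n-1)(D(n-1) + D(n-2)), D(0)=1, D(1)=0.
D(2) = 1 x (0 + 1) = 1
D(3) = 2 x (1 + 0) = 2
D(4) = 3 x (2 + 1) = 9
D(5) = 4 x (9 + 2) = 44
D(6) = 5 x (44 + 9) = 265
D(7) = 6 x (D(6) + D(5)) = 6 x (265 + 44)

Final answer: D(7) = 1854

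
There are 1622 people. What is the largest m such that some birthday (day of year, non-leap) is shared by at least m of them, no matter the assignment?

There are 365 possible values for birthday (day of year, non-leap). With 1622 people and 365 categories, by pigeonhole: ceiling(1622/365).

Final answer: 5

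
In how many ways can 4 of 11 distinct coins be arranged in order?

P(11,4) = 11!/(11-4)! = 11!/7!.

Final answer: P(11,4) = 7920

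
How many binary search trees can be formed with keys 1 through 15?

This is a standard Catalan-number count: the answer is C_n. Here n = 15.
Using C_0 = 1 and C_(k+1) = C_k x 2(2k+1)/(k+2), build up term by term: C_1=1, C_2=2, C_3=5, C_4=14, C_5=42, C_6=132, C_7=429, C_8=1430, C_9=4862, C_10=16796, C_11=58786, C_12=208012, C_13=742900, C_14=2674440, C_15=9694845.

Final answer: C_{15} = 9694845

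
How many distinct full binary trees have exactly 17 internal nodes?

The structures are counted by the Catalan number C_n. Here n = 17.
Using C_0 = 1 and C_(k+1) = C_k x 2(2k+1)/(k+2), build up term by term: C_1=1, C_2=2, C_3=5, C_4=14, C_5=42, C_6=132, C_7=429, C_8=1430, C_9=4862, C_10=16796, C_11=58786, C_12=208012, C_13=742900, C_14=2674440, C_15=9694845, C_16=35357670, C_17=129644790.

Final answer: C_{17} = 129644790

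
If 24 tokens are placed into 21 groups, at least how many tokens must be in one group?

By the pigeonhole principle: ceiling(24/21).

Final answer: 2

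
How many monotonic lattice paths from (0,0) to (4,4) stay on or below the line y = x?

Total monotonic paths to (4,4): C(8,4) = 70.
A path is bad iff it touches y = x + 1; reflecting its initial segment maps bad paths bijectively onto all paths to (3,5), of which there are C(8,5) = 56.
Valid Dyck paths: 70 - 56.
(This is the Catalan number C_{4}.)

Final answer: C_{4} = 14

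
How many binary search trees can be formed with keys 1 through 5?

This is a standard Catalan-number count: the answer is C_n. Here n = 5.
C_n = C(2n,n)/(n+1), so C_{5} = C(10,5)/6 = 252/6.

Final answer: C_{5} = 42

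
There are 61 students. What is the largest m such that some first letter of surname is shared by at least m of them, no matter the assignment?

There are 26 possible values for first letter of surname. With 61 students and 26 categories, by pigeonhole: ceiling(61/26).

Final answer: 3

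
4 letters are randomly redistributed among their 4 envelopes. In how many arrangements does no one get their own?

Use the recurrence D(n) = (n-1)(D(n-1) + D(n-2)) with D(0)=1, D(1)=0.
D(2) = 1 x (0 + 1) = 1
D(3) = 2 x (1 + 0) = 2
D(4) = 3 x (D(3) + D(2)) = 3 x (2 + 1)

Final answer: D(4) = 9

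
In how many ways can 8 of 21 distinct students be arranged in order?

P(21,8) = 21!/(21-8)! = 21!/13!.

Final answer: P(21,8) = 8204716800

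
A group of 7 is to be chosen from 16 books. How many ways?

C(16,7) = 16!/(7! x 9!).

Final answer: \binom{16}{7} = 11440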